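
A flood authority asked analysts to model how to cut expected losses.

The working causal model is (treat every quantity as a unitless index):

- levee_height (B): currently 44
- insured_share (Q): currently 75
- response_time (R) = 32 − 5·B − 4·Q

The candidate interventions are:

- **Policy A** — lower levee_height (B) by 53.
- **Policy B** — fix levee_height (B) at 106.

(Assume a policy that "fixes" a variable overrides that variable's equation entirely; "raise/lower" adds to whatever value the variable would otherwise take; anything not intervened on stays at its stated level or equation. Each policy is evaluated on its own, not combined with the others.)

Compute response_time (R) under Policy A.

Policy A (B − 53):
  B = 44 − 53 = -9
  Q = 75
  R = 32 − 5·(-9) − 4·75 = -223

-223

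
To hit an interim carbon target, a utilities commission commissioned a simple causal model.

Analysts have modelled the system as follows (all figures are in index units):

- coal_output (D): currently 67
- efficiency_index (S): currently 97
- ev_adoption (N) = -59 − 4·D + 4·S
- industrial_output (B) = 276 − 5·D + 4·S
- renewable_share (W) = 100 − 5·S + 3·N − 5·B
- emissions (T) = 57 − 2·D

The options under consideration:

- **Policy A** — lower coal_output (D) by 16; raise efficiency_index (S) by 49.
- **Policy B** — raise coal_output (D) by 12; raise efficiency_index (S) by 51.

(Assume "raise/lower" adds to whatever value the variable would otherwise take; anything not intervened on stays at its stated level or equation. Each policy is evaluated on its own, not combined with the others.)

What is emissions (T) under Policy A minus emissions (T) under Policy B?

Policy A (D − 16, S + 49):
  D = 67 − 16 = 51
  T = 57 − 2·51 = -45
Policy B (D + 12, S + 51):
  D = 67 + 12 = 79
  T = 57 − 2·79 = -101
T: -45 − (-101) = 56

56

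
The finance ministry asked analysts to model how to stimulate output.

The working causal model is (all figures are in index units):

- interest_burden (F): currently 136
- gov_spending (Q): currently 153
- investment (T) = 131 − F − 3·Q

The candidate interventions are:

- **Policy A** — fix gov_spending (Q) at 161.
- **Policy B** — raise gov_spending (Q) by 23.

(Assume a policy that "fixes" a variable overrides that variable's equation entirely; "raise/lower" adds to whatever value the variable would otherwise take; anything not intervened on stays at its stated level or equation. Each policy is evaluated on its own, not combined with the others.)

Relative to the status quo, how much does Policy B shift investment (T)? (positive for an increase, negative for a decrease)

-69

Baseline:
  F = 136
  Q = 153
  T = 131 − 136 − 3·153 = -464
Policy B (Q + 23):
  F = 136
  Q = 153 + 23 = 176
  T = 131 − 136 − 3·176 = -533
Change in T: -533 − (-464) = -69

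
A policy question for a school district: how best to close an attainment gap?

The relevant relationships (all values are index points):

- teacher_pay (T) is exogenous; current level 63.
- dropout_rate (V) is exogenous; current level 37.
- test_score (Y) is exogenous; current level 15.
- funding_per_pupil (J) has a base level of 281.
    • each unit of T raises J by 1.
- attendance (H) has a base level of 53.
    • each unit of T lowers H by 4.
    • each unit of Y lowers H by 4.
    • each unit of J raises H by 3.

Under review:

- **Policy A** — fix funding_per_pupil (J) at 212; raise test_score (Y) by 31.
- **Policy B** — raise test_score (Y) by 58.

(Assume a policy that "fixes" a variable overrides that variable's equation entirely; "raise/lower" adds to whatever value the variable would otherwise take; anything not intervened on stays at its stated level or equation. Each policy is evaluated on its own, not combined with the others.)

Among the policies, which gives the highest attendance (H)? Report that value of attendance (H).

541

Policy A (J := 212, Y + 31):
  T = 63
  Y = 15 + 31 = 46
  J = 212
  H = 53 − 4·63 − 4·46 + 3·212 = 253
Policy B (Y + 58):
  T = 63
  Y = 15 + 58 = 73
  J = 281 + 63 = 344
  H = 53 − 4·63 − 4·73 + 3·344 = 541
Comparing — Policy A: H=253, Policy B: H=541. Highest is 541 (Policy B).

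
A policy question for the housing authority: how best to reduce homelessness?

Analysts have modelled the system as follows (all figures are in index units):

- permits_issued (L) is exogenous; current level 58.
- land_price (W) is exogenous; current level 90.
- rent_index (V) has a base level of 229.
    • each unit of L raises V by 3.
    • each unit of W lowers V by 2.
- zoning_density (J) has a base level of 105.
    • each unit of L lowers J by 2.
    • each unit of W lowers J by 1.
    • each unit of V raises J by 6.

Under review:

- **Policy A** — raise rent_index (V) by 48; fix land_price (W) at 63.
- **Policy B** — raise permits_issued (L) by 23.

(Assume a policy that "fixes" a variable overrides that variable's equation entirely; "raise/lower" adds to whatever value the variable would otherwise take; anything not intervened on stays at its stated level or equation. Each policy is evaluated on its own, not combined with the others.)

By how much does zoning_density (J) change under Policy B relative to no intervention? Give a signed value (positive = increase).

368

Baseline:
  L = 58
  W = 90
  V = 229 + 3·58 − 2·90 = 223
  J = 105 − 2·58 − 90 + 6·223 = 1237
Policy B (L + 23):
  L = 58 + 23 = 81
  W = 90
  V = 229 + 3·81 − 2·90 = 292
  J = 105 − 2·81 − 90 + 6·292 = 1605
Change in J: 1605 − 1237 = 368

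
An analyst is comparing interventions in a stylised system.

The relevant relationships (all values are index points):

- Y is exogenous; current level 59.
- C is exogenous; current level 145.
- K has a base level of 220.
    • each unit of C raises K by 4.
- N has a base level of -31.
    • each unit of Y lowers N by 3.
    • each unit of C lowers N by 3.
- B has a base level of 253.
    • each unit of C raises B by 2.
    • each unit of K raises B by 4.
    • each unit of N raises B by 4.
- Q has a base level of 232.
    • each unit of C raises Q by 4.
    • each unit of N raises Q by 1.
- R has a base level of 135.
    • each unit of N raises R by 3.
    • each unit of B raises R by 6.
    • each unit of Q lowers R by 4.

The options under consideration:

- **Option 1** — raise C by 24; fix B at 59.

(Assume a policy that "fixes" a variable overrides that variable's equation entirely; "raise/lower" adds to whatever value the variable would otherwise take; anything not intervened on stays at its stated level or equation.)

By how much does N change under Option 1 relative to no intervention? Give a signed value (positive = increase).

Baseline:
  Y = 59
  C = 145
  N = -31 − 3·59 − 3·145 = -643
Option 1 (C + 24, B := 59):
  Y = 59
  C = 145 + 24 = 169
  N = -31 − 3·59 − 3·169 = -715
Change in N: -715 − (-643) = -72

-72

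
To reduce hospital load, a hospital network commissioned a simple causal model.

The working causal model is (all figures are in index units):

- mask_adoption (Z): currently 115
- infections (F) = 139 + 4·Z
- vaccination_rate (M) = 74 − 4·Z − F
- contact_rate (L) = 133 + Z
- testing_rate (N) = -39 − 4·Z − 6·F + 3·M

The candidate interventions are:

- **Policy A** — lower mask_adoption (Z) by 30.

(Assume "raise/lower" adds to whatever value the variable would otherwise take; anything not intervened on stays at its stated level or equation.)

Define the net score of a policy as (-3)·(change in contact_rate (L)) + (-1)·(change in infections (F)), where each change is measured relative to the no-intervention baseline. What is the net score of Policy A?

210

Baseline:
  Z = 115
  F = 139 + 4·115 = 599
  L = 133 + 115 = 248
Policy A (Z − 30):
  Z = 115 − 30 = 85
  F = 139 + 4·85 = 479
  L = 133 + 85 = 218
ΔL = 218 − 248 = -30; ΔF = 479 − 599 = -120
Score = (-3)·(-30) + (-1)·(-120) = 210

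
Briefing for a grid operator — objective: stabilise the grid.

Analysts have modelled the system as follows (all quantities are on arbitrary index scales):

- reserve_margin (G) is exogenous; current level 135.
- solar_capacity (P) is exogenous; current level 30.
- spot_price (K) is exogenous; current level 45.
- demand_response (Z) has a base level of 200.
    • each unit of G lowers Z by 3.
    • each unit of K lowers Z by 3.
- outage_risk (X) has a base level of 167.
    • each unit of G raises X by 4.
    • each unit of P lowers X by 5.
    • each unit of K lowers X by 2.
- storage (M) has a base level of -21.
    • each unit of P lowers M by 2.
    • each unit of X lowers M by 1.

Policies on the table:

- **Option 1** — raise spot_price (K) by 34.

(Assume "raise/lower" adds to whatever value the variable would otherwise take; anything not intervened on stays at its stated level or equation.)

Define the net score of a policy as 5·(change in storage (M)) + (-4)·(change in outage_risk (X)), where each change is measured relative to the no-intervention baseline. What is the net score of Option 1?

Baseline:
  G = 135
  P = 30
  K = 45
  X = 167 + 4·135 − 5·30 − 2·45 = 467
  M = -21 − 2·30 − 467 = -548
Option 1 (K + 34):
  G = 135
  P = 30
  K = 45 + 34 = 79
  X = 167 + 4·135 − 5·30 − 2·79 = 399
  M = -21 − 2·30 − 399 = -480
ΔM = -480 − (-548) = 68; ΔX = 399 − 467 = -68
Score = 5·68 + (-4)·(-68) = 612

612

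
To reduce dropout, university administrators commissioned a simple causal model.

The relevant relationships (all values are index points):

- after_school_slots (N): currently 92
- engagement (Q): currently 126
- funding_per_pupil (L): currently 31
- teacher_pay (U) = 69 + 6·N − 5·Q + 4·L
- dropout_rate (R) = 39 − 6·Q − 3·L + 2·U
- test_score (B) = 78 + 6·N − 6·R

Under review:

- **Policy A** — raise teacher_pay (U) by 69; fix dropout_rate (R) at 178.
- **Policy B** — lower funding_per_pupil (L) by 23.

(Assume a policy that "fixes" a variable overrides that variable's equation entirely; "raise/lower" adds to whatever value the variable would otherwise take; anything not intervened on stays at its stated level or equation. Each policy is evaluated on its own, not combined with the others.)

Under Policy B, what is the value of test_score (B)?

Policy B (L − 23):
  N = 92
  Q = 126
  L = 31 − 23 = 8
  U = 69 + 6·92 − 5·126 + 4·8 = 23
  R = 39 − 6·126 − 3·8 + 2·23 = -695
  B = 78 + 6·92 − 6·(-695) = 4800

4800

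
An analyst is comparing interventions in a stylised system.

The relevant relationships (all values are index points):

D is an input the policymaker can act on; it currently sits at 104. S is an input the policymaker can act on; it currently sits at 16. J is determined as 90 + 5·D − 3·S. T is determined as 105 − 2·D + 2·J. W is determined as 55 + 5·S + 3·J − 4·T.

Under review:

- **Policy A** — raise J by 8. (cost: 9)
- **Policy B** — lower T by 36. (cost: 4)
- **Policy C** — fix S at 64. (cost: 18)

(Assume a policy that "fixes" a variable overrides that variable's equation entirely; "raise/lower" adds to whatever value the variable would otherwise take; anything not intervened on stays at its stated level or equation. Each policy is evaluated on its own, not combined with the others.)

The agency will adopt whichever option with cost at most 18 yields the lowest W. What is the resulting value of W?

-2303

Policy A (J + 8):
  D = 104
  S = 16
  J = 90 + 5·104 − 3·16 (+8 from intervention) = 570
  T = 105 − 2·104 + 2·570 = 1037
  W = 55 + 5·16 + 3·570 − 4·1037 = -2303
Policy B (T − 36):
  D = 104
  S = 16
  J = 90 + 5·104 − 3·16 = 562
  T = 105 − 2·104 + 2·562 (−36 from intervention) = 985
  W = 55 + 5·16 + 3·562 − 4·985 = -2119
Policy C (S := 64):
  D = 104
  S = 64
  J = 90 + 5·104 − 3·64 = 418
  T = 105 − 2·104 + 2·418 = 733
  W = 55 + 5·64 + 3·418 − 4·733 = -1303
Comparing — Policy A: W=-2303, Policy B: W=-2119, Policy C: W=-1303. Lowest is -2303 (Policy A).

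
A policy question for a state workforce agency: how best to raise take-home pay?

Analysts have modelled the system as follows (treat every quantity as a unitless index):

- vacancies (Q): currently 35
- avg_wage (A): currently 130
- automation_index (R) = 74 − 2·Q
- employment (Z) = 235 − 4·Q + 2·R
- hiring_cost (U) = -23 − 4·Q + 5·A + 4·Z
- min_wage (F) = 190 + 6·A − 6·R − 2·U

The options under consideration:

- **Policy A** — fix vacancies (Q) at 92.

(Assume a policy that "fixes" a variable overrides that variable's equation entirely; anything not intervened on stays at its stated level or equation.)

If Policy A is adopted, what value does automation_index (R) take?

Policy A (Q := 92):
  Q = 92
  R = 74 − 2·92 = -110

-110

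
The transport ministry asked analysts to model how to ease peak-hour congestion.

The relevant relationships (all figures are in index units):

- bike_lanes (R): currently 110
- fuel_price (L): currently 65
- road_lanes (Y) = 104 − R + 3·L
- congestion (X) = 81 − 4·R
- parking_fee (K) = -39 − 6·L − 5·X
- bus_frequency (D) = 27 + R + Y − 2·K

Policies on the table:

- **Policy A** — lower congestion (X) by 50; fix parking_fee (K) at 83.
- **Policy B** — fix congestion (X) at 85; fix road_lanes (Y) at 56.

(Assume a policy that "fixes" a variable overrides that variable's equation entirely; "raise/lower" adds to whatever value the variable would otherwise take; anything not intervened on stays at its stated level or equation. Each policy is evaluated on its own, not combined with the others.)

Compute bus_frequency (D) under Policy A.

Policy A (X − 50, K := 83):
  R = 110
  L = 65
  Y = 104 − 110 + 3·65 = 189
  X = 81 − 4·110 (−50 from intervention) = -409
  K = 83
  D = 27 + 110 + 189 − 2·83 = 160

160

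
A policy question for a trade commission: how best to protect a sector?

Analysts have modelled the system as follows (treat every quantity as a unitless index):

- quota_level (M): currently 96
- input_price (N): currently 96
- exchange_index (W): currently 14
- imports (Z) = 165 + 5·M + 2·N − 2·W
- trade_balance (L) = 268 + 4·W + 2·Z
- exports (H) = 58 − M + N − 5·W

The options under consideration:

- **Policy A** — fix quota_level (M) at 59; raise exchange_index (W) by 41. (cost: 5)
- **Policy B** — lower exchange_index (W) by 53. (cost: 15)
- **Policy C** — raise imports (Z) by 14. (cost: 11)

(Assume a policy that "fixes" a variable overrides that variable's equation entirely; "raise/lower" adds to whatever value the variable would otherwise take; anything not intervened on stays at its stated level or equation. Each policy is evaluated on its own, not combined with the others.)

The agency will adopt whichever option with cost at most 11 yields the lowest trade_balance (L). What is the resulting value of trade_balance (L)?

Policy A (M := 59, W + 41):
  M = 59
  N = 96
  W = 14 + 41 = 55
  Z = 165 + 5·59 + 2·96 − 2·55 = 542
  L = 268 + 4·55 + 2·542 = 1572
Policy C (Z + 14):
  M = 96
  N = 96
  W = 14
  Z = 165 + 5·96 + 2·96 − 2·14 (+14 from intervention) = 823
  L = 268 + 4·14 + 2·823 = 1970
Comparing — Policy A: L=1572, Policy C: L=1970. Lowest is 1572 (Policy A).

1572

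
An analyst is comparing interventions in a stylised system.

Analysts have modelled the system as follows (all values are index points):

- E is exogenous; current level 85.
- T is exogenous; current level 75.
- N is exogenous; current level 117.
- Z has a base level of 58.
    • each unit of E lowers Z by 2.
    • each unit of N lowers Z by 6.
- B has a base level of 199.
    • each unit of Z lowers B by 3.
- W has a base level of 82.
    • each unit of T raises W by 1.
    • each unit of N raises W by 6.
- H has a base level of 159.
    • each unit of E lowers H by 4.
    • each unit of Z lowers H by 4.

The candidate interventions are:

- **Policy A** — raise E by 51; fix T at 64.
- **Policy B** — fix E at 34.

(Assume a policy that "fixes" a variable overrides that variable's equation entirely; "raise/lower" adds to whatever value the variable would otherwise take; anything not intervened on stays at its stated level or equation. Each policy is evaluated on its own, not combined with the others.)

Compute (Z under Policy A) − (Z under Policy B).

Policy A (E + 51, T := 64):
  E = 85 + 51 = 136
  N = 117
  Z = 58 − 2·136 − 6·117 = -916
Policy B (E := 34):
  E = 34
  N = 117
  Z = 58 − 2·34 − 6·117 = -712
Z: -916 − (-712) = -204

-204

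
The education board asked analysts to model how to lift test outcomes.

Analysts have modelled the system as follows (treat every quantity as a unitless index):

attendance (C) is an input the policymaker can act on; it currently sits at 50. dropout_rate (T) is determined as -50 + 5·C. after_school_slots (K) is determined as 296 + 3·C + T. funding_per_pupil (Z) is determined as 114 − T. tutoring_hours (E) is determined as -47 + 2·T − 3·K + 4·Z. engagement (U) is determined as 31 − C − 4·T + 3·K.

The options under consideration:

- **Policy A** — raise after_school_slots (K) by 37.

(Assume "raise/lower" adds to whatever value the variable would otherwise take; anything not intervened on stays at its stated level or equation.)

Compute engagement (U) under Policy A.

1230

Policy A (K + 37):
  C = 50
  T = -50 + 5·50 = 200
  K = 296 + 3·50 + 200 (+37 from intervention) = 683
  U = 31 − 50 − 4·200 + 3·683 = 1230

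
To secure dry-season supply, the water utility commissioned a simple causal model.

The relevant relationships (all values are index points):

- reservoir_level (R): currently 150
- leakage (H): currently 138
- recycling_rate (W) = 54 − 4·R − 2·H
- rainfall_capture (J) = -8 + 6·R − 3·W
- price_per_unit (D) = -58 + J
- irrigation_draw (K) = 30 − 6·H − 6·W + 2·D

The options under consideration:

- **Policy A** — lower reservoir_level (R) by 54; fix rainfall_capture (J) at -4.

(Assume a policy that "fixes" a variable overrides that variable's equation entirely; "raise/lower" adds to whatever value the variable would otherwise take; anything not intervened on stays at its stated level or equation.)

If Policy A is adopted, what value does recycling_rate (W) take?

Policy A (R − 54, J := -4):
  R = 150 − 54 = 96
  H = 138
  W = 54 − 4·96 − 2·138 = -606

-606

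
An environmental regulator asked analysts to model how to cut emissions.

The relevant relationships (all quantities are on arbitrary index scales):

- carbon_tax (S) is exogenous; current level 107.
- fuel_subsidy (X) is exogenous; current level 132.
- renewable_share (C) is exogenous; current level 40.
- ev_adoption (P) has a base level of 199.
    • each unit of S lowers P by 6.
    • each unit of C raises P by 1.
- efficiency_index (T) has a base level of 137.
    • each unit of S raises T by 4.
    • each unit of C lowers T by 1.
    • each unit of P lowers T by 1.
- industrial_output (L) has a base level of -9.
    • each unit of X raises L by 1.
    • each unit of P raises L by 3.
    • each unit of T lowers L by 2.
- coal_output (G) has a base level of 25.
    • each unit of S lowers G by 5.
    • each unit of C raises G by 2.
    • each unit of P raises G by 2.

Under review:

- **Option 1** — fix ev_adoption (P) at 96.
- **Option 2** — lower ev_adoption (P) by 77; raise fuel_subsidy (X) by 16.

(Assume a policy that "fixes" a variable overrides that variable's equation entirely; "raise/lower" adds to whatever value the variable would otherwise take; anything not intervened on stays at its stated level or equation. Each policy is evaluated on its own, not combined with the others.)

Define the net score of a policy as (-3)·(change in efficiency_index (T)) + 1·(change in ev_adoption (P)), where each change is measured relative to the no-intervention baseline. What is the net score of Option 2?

-308

Baseline:
  S = 107
  C = 40
  P = 199 − 6·107 + 40 = -403
  T = 137 + 4·107 − 40 − (-403) = 928
Option 2 (P − 77, X + 16):
  S = 107
  C = 40
  P = 199 − 6·107 + 40 (−77 from intervention) = -480
  T = 137 + 4·107 − 40 − (-480) = 1005
ΔT = 1005 − 928 = 77; ΔP = -480 − (-403) = -77
Score = (-3)·77 + 1·(-77) = -308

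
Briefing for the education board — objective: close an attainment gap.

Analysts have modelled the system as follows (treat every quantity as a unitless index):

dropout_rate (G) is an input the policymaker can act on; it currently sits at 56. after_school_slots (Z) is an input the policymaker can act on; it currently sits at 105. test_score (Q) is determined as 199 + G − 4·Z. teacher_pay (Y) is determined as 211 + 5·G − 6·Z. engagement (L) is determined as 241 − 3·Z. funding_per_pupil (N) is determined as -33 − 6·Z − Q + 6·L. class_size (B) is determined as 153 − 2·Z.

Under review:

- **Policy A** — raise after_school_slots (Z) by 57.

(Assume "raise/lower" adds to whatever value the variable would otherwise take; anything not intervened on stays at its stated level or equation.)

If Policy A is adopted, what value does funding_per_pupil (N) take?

Policy A (Z + 57):
  G = 56
  Z = 105 + 57 = 162
  Q = 199 + 56 − 4·162 = -393
  L = 241 − 3·162 = -245
  N = -33 − 6·162 − (-393) + 6·(-245) = -2082

-2082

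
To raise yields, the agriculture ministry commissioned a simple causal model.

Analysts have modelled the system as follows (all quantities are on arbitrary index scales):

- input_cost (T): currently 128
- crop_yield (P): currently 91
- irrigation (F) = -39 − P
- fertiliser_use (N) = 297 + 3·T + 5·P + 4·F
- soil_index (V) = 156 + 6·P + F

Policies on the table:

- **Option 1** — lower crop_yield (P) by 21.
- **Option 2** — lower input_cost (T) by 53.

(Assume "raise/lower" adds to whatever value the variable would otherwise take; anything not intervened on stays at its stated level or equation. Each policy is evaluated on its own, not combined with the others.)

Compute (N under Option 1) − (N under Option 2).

138

Option 1 (P − 21):
  T = 128
  P = 91 − 21 = 70
  F = -39 − 70 = -109
  N = 297 + 3·128 + 5·70 + 4·(-109) = 595
Option 2 (T − 53):
  T = 128 − 53 = 75
  P = 91
  F = -39 − 91 = -130
  N = 297 + 3·75 + 5·91 + 4·(-130) = 457
N: 595 − 457 = 138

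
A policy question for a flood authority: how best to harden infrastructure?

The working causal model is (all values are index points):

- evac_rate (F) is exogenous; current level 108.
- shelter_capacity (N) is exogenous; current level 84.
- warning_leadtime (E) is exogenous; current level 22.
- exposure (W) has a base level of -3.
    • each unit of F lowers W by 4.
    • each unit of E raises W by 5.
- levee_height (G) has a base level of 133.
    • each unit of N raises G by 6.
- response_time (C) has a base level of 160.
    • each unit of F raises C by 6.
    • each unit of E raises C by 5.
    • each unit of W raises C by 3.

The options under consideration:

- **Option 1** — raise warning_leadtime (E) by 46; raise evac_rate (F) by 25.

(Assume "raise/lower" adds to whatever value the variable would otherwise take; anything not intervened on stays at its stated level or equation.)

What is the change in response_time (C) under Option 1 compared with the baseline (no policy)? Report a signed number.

770

Baseline:
  F = 108
  E = 22
  W = -3 − 4·108 + 5·22 = -325
  C = 160 + 6·108 + 5·22 + 3·(-325) = -57
Option 1 (E + 46, F + 25):
  F = 108 + 25 = 133
  E = 22 + 46 = 68
  W = -3 − 4·133 + 5·68 = -195
  C = 160 + 6·133 + 5·68 + 3·(-195) = 713
Change in C: 713 − (-57) = 770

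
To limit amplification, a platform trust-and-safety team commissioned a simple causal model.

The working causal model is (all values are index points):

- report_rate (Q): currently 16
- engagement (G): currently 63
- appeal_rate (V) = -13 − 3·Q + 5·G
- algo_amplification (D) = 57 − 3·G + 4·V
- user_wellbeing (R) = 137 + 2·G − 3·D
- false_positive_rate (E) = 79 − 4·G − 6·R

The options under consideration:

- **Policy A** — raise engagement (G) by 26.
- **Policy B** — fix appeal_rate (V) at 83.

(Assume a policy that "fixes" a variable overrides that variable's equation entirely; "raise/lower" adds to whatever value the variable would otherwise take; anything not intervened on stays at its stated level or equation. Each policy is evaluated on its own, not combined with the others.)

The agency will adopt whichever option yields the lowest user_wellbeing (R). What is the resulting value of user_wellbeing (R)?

-3663

Policy A (G + 26):
  Q = 16
  G = 63 + 26 = 89
  V = -13 − 3·16 + 5·89 = 384
  D = 57 − 3·89 + 4·384 = 1326
  R = 137 + 2·89 − 3·1326 = -3663
Policy B (V := 83):
  Q = 16
  G = 63
  V = 83
  D = 57 − 3·63 + 4·83 = 200
  R = 137 + 2·63 − 3·200 = -337
Comparing — Policy A: R=-3663, Policy B: R=-337. Lowest is -3663 (Policy A).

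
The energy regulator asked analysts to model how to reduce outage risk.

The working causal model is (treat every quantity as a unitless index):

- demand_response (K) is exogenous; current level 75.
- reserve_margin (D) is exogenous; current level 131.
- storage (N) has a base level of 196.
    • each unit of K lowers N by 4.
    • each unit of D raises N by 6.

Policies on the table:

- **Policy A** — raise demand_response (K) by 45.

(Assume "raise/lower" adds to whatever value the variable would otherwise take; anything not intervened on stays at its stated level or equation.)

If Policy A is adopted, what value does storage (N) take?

502

Policy A (K + 45):
  K = 75 + 45 = 120
  D = 131
  N = 196 − 4·120 + 6·131 = 502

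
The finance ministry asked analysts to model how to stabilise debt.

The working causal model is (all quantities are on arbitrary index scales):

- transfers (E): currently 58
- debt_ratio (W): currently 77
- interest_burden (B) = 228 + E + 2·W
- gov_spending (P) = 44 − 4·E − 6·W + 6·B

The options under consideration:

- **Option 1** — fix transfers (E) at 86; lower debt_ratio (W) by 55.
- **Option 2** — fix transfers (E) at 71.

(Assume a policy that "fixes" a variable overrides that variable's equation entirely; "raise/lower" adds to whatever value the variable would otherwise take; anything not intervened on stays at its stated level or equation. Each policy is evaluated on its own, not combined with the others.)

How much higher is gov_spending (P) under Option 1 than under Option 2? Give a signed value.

Option 1 (E := 86, W − 55):
  E = 86
  W = 77 − 55 = 22
  B = 228 + 86 + 2·22 = 358
  P = 44 − 4·86 − 6·22 + 6·358 = 1716
Option 2 (E := 71):
  E = 71
  W = 77
  B = 228 + 71 + 2·77 = 453
  P = 44 − 4·71 − 6·77 + 6·453 = 2016
P: 1716 − 2016 = -300

-300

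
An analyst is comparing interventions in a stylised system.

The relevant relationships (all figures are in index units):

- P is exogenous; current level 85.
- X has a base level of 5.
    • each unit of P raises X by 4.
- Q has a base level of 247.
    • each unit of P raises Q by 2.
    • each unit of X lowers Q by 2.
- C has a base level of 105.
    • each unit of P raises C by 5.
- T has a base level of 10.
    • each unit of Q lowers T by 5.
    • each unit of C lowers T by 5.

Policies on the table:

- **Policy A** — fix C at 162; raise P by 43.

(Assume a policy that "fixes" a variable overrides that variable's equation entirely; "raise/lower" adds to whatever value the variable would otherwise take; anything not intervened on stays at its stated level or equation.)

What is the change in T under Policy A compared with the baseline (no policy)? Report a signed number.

Baseline:
  P = 85
  X = 5 + 4·85 = 345
  Q = 247 + 2·85 − 2·345 = -273
  C = 105 + 5·85 = 530
  T = 10 − 5·(-273) − 5·530 = -1275
Policy A (C := 162, P + 43):
  P = 85 + 43 = 128
  X = 5 + 4·128 = 517
  Q = 247 + 2·128 − 2·517 = -531
  C = 162
  T = 10 − 5·(-531) − 5·162 = 1855
Change in T: 1855 − (-1275) = 3130

3130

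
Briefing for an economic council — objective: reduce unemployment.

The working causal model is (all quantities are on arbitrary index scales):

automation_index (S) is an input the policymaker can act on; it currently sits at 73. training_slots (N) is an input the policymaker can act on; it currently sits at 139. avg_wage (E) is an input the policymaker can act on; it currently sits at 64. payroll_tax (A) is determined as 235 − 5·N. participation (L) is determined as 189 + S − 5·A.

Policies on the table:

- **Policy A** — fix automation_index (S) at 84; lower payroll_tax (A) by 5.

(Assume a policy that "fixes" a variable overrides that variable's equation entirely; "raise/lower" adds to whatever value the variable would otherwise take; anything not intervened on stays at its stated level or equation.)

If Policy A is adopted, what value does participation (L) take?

Policy A (S := 84, A − 5):
  S = 84
  N = 139
  A = 235 − 5·139 (−5 from intervention) = -465
  L = 189 + 84 − 5·(-465) = 2598

2598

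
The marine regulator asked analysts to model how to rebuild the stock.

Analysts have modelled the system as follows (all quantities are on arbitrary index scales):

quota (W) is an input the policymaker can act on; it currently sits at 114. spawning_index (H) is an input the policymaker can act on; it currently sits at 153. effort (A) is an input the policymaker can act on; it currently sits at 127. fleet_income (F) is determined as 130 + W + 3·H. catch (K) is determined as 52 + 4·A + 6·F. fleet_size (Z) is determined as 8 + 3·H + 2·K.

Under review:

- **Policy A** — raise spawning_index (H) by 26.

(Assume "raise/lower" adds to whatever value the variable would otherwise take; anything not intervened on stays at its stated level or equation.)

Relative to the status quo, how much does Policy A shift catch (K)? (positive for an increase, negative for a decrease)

Baseline:
  W = 114
  H = 153
  A = 127
  F = 130 + 114 + 3·153 = 703
  K = 52 + 4·127 + 6·703 = 4778
Policy A (H + 26):
  W = 114
  H = 153 + 26 = 179
  A = 127
  F = 130 + 114 + 3·179 = 781
  K = 52 + 4·127 + 6·781 = 5246
Change in K: 5246 − 4778 = 468

468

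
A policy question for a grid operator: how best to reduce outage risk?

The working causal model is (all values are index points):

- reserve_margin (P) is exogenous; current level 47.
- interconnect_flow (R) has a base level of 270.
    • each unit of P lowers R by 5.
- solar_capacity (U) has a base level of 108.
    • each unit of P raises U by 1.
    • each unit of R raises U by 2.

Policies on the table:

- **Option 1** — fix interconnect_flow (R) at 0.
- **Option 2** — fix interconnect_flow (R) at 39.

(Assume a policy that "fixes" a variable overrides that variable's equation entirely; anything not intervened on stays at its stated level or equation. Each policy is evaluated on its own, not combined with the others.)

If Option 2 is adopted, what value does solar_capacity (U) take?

233

Option 2 (R := 39):
  P = 47
  R = 39
  U = 108 + 47 + 2·39 = 233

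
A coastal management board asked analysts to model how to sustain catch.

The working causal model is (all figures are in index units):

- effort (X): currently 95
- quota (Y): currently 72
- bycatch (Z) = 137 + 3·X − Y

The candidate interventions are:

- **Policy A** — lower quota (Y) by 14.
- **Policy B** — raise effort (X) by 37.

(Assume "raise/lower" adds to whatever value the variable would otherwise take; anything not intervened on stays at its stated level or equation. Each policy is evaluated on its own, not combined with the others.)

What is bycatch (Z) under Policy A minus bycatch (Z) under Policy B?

-97

Policy A (Y − 14):
  X = 95
  Y = 72 − 14 = 58
  Z = 137 + 3·95 − 58 = 364
Policy B (X + 37):
  X = 95 + 37 = 132
  Y = 72
  Z = 137 + 3·132 − 72 = 461
Z: 364 − 461 = -97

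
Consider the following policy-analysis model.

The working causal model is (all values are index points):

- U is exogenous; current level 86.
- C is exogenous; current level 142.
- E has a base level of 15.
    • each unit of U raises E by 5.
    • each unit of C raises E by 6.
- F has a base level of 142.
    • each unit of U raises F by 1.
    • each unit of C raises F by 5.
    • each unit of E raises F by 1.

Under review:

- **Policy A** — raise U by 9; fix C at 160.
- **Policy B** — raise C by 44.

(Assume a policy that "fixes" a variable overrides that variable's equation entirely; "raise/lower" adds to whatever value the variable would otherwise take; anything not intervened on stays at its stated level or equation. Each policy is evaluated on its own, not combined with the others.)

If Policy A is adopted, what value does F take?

Policy A (U + 9, C := 160):
  U = 86 + 9 = 95
  C = 160
  E = 15 + 5·95 + 6·160 = 1450
  F = 142 + 95 + 5·160 + 1450 = 2487

2487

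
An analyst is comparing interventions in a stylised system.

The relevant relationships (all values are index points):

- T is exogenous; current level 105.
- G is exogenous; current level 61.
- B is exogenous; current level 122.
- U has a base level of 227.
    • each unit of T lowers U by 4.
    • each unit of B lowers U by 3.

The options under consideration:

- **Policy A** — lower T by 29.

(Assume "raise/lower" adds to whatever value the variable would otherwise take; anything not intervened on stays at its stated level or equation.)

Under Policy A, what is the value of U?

Policy A (T − 29):
  T = 105 − 29 = 76
  B = 122
  U = 227 − 4·76 − 3·122 = -443

-443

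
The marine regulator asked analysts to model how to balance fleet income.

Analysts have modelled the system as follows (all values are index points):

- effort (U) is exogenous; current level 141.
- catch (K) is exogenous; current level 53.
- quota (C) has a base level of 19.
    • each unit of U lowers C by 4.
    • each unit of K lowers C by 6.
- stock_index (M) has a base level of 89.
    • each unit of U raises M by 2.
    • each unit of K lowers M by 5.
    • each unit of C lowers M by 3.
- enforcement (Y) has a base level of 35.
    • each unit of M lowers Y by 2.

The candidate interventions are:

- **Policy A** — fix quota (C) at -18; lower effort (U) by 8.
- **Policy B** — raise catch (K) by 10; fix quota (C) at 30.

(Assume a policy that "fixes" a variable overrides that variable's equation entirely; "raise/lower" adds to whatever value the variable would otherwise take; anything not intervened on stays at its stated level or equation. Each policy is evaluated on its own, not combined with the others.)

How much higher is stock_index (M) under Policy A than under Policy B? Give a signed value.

Policy A (C := -18, U − 8):
  U = 141 − 8 = 133
  K = 53
  C = -18
  M = 89 + 2·133 − 5·53 − 3·(-18) = 144
Policy B (K + 10, C := 30):
  U = 141
  K = 53 + 10 = 63
  C = 30
  M = 89 + 2·141 − 5·63 − 3·30 = -34
M: 144 − (-34) = 178

178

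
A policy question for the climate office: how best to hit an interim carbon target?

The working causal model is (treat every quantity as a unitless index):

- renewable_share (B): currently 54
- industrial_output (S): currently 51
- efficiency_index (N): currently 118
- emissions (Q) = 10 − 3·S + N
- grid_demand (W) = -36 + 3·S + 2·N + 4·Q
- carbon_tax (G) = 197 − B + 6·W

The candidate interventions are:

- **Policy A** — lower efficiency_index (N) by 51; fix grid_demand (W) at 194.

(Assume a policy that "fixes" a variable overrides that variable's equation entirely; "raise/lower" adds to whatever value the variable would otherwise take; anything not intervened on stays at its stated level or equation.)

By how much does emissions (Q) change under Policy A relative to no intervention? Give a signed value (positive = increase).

-51

Baseline:
  S = 51
  N = 118
  Q = 10 − 3·51 + 118 = -25
Policy A (N − 51, W := 194):
  S = 51
  N = 118 − 51 = 67
  Q = 10 − 3·51 + 67 = -76
Change in Q: -76 − (-25) = -51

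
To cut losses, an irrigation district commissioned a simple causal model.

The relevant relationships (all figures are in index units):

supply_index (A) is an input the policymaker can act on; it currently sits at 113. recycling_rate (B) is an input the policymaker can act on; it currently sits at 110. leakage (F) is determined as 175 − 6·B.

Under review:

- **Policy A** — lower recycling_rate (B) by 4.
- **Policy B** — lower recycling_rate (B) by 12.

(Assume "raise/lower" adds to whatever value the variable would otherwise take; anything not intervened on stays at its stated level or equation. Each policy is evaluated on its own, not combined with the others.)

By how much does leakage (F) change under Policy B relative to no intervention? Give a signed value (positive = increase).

Baseline:
  B = 110
  F = 175 − 6·110 = -485
Policy B (B − 12):
  B = 110 − 12 = 98
  F = 175 − 6·98 = -413
Change in F: -413 − (-485) = 72

72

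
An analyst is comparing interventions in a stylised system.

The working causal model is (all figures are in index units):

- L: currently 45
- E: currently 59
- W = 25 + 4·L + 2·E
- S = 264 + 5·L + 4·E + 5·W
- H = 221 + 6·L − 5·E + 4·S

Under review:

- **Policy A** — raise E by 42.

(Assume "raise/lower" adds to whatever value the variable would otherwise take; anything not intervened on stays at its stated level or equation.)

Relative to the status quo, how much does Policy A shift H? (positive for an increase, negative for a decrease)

Baseline:
  L = 45
  E = 59
  W = 25 + 4·45 + 2·59 = 323
  S = 264 + 5·45 + 4·59 + 5·323 = 2340
  H = 221 + 6·45 − 5·59 + 4·2340 = 9556
Policy A (E + 42):
  L = 45
  E = 59 + 42 = 101
  W = 25 + 4·45 + 2·101 = 407
  S = 264 + 5·45 + 4·101 + 5·407 = 2928
  H = 221 + 6·45 − 5·101 + 4·2928 = 11698
Change in H: 11698 − 9556 = 2142

2142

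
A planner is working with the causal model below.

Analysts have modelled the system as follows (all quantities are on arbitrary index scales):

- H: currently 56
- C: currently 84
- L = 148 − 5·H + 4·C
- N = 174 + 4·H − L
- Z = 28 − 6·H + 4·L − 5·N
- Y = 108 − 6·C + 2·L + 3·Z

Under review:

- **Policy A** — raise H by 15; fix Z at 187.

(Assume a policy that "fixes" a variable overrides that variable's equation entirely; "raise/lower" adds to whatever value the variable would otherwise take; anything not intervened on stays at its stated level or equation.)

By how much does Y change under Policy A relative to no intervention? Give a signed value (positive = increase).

1797

Baseline:
  H = 56
  C = 84
  L = 148 − 5·56 + 4·84 = 204
  N = 174 + 4·56 − 204 = 194
  Z = 28 − 6·56 + 4·204 − 5·194 = -462
  Y = 108 − 6·84 + 2·204 + 3·(-462) = -1374
Policy A (H + 15, Z := 187):
  H = 56 + 15 = 71
  C = 84
  L = 148 − 5·71 + 4·84 = 129
  N = 174 + 4·71 − 129 = 329
  Z = 187
  Y = 108 − 6·84 + 2·129 + 3·187 = 423
Change in Y: 423 − (-1374) = 1797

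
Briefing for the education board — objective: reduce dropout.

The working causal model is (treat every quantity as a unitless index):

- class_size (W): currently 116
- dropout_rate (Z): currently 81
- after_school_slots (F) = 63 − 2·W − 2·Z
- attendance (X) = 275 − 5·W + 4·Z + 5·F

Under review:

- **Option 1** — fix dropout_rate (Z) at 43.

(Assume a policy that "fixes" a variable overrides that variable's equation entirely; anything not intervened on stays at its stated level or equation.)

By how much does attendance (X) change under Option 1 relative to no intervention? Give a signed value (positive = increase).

Baseline:
  W = 116
  Z = 81
  F = 63 − 2·116 − 2·81 = -331
  X = 275 − 5·116 + 4·81 + 5·(-331) = -1636
Option 1 (Z := 43):
  W = 116
  Z = 43
  F = 63 − 2·116 − 2·43 = -255
  X = 275 − 5·116 + 4·43 + 5·(-255) = -1408
Change in X: -1408 − (-1636) = 228

228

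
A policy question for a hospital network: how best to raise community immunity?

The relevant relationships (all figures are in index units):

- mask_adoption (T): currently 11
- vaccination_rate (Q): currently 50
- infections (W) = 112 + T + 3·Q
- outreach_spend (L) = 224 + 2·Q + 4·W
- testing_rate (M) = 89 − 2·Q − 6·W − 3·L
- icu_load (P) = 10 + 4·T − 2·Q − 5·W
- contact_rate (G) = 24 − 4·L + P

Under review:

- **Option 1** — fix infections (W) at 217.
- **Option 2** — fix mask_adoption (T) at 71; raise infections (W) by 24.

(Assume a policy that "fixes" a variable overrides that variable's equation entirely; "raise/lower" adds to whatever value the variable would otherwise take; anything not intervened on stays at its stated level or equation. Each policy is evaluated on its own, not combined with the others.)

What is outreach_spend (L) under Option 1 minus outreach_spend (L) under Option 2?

-560

Option 1 (W := 217):
  T = 11
  Q = 50
  W = 217
  L = 224 + 2·50 + 4·217 = 1192
Option 2 (T := 71, W + 24):
  T = 71
  Q = 50
  W = 112 + 71 + 3·50 (+24 from intervention) = 357
  L = 224 + 2·50 + 4·357 = 1752
L: 1192 − 1752 = -560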